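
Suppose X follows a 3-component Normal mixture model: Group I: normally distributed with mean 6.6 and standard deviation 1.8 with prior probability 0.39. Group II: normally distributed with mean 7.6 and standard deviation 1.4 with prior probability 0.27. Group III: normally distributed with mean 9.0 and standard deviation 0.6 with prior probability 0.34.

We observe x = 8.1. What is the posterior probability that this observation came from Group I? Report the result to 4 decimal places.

The responsibility of component k is P(Z=k) f_k(x) divided by Σ_j P(Z=j) f_j(x).
Normal densities:
  f_I = (1/(1.8·√(2π)))·exp(−(8.1−6.6)²/(2·1.8²)) = 0.221635·exp(-0.34722) = 0.156618
  f_II = (1/(1.4·√(2π)))·exp(−(8.1−7.6)²/(2·1.4²)) = 0.284959·exp(-0.06378) = 0.267353
  f_III = (1/(0.6·√(2π)))·exp(−(8.1−9.0)²/(2·0.6²)) = 0.664904·exp(-1.12500) = 0.215863
Prior × likelihood for each component:
  P(Z=I)·f_I = 0.39 × 0.156618 = 0.0610809
  P(Z=II)·f_II = 0.27 × 0.267353 = 0.0721852
  P(Z=III)·f_III = 0.34 × 0.215863 = 0.0733933
Normaliser: 0.0610809 + 0.0721852 + 0.0733933 = 0.206659
P(Group I | the observation) = 0.0610809 / 0.206659 ≈ 0.2956

0.2956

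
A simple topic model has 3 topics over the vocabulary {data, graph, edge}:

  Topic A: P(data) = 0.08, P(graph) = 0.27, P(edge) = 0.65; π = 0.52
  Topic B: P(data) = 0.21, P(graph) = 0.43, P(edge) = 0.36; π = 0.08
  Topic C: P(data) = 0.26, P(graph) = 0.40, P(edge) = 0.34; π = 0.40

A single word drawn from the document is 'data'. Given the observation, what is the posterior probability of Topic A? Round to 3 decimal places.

Posterior ∝ prior × likelihood, so P(k | x) ∝ P(Z=k) f_k(x); normalise over all components.
Evaluate each component's likelihood at the observed value:
  p_A = 0.08
  p_B = 0.21
  p_C = 0.26
Weight by the priors:
  P(Z=A)·p_A = 0.52 × 0.08 = 0.0416
  P(Z=B)·p_B = 0.08 × 0.21 = 0.0168
  P(Z=C)·p_C = 0.40 × 0.26 = 0.104
Marginal: 0.0416 + 0.0168 + 0.104 = 0.1624
P(Topic A | data) ≈ 0.256

0.256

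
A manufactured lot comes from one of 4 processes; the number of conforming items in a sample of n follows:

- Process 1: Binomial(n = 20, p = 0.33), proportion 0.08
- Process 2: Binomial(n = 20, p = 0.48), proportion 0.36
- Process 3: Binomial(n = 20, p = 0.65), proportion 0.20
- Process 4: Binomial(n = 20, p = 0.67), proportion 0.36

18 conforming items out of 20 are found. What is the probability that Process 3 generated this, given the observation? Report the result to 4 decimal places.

Apply Bayes' rule: the posterior for each component is proportional to its prior times its likelihood at x.
Evaluate each component's likelihood at the observed value:
  p_1 = 1.83719e-07
  p_2 = 9.39945e-05
  p_3 = 0.00998459
  p_4 = 0.0153154
Weight by the priors:
  π_1·p_1 = 0.08 × 1.83719e-07 = 1.46975e-08
  π_2·p_2 = 0.36 × 9.39945e-05 = 3.3838e-05
  π_3·p_3 = 0.20 × 0.00998459 = 0.00199692
  π_4·p_4 = 0.36 × 0.0153154 = 0.00551354
Denominator: 1.46975e-08 + 3.3838e-05 + 0.00199692 + 0.00551354 = 0.00754431
So the posterior for Process 3 is 0.00199692 / 0.00754431 ≈ 0.2647.

0.2647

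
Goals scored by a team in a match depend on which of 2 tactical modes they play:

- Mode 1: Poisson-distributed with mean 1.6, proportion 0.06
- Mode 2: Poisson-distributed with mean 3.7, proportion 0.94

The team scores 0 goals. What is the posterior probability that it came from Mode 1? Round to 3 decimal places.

P(component k | x) = π_k·f_k(x) / marginal(x), where marginal(x) = Σ_j π_j·f_j(x).
Component likelihoods at x = 0 goals:
  p_1 = e^(−1.6)·1.6^0/0! = 0.201897
  p_2 = e^(−3.7)·3.7^0/0! = 0.0247235
Weight by the priors:
  π_1·p_1 = 0.06 × 0.201897 = 0.0121138
  π_2·p_2 = 0.94 × 0.0247235 = 0.0232401
Sum: 0.0121138 + 0.0232401 = 0.0353539
Responsibility of Mode 1: 0.0121138 / 0.0353539 ≈ 0.343

0.343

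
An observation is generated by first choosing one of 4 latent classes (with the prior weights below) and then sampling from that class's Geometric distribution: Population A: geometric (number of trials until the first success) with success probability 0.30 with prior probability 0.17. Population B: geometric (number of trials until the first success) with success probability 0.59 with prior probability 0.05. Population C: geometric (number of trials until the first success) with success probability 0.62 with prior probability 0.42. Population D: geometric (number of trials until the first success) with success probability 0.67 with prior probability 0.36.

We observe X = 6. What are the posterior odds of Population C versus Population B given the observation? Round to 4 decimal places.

Since P(k|x) ∝ P(Z=k) f_k(x), the posterior odds are P(Z=i) f_i(x) / (P(Z=j) f_j(x)).
Evaluate each component's likelihood at the observed value:
  L_A = 0.050421
  L_B = 0.00683552
  L_C = 0.00491258
  L_D = 0.00262207
0.00206328 / 0.000341776 ≈ 6.0370

6.0370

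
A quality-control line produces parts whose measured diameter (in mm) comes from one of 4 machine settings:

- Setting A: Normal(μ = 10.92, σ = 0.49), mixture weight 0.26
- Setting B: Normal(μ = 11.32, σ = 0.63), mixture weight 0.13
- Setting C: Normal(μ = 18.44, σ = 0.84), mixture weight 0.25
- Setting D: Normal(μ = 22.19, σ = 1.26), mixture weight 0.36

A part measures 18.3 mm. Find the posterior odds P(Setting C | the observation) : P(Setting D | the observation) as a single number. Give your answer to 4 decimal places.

Posterior odds = (π_i f_i(x)) / (π_j f_j(x)); the normalising sum cancels.
Normal densities:
  f_A = (1/(0.49·√(2π)))·exp(−(18.3−10.92)²/(2·0.49²)) = 0.814168·exp(-113.42024) = 4.49706e-50
  f_B = (1/(0.63·√(2π)))·exp(−(18.3−11.32)²/(2·0.63²)) = 0.633242·exp(-61.37617) = 1.40036e-27
  f_C = (1/(0.84·√(2π)))·exp(−(18.3−18.44)²/(2·0.84²)) = 0.474931·exp(-0.01389) = 0.468381
  f_D = (1/(1.26·√(2π)))·exp(−(18.3−22.19)²/(2·1.26²)) = 0.316621·exp(-4.76572) = 0.00269659
0.117095 / 0.000970774 ≈ 120.6204

120.6204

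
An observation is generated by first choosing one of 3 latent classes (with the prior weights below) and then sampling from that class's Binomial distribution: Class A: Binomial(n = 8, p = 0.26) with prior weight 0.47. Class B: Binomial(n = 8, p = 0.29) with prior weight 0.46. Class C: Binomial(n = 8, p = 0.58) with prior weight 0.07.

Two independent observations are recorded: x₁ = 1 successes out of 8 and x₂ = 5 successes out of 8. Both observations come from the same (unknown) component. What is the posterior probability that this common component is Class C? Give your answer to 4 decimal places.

The responsibility of component k is π_k f_k(x) divided by Σ_j π_j f_j(x).
Since both observations come from the same component, the likelihood for component k is f_k(x₁)·f_k(x₂).
  p_A = [0.252747] × [0.0269619] = 0.00681452
  p_B = [0.211007] × [0.0411105] = 0.0086746
  p_C = [0.010697] × [0.272318] = 0.00291299
Multiply by the mixture weights:
  π_A·p_A = 0.47 × 0.00681452 = 0.00320282
  π_B·p_B = 0.46 × 0.0086746 = 0.00399032
  π_C·p_C = 0.07 × 0.00291299 = 0.000203909
Marginal: 0.00320282 + 0.00399032 + 0.000203909 = 0.00739705
Responsibility of Class C: 0.000203909 / 0.00739705 ≈ 0.0276

0.0276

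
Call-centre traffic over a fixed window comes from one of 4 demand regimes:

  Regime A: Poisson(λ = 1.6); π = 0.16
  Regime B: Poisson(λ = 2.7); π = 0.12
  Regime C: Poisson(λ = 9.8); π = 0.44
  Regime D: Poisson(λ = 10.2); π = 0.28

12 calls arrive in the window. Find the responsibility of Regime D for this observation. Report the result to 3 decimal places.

Apply Bayes' rule: the posterior for each component is proportional to its prior times its likelihood at x.
Component likelihoods at x = 12 calls:
  L_A = 1.1864e-07
  L_B = 2.10588e-05
  L_C = 0.0908427
  L_D = 0.098415
Weight by the priors:
  P(Z=A)·L_A = 0.16 × 1.1864e-07 = 1.89824e-08
  P(Z=B)·L_B = 0.12 × 2.10588e-05 = 2.52705e-06
  P(Z=C)·L_C = 0.44 × 0.0908427 = 0.0399708
  P(Z=D)·L_D = 0.28 × 0.098415 = 0.0275562
Normaliser: 1.89824e-08 + 2.52705e-06 + 0.0399708 + 0.0275562 = 0.0675295
So the posterior for Regime D is 0.0275562 / 0.0675295 ≈ 0.408.

0.408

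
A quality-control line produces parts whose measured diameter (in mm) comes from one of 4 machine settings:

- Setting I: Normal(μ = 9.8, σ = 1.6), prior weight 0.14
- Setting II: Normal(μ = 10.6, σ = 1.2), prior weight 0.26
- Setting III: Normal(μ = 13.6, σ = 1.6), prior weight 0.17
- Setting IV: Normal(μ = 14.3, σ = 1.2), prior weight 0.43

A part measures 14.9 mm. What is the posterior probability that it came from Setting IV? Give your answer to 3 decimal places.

0.804

P(component k | x) = P(Z=k)·f_k(x) / marginal(x), where marginal(x) = Σ_j P(Z=j)·f_j(x).
Normal densities:
  f_I = 0.00155074
  f_II = 0.000541375
  f_III = 0.179242
  f_IV = 0.293388
Prior × likelihood for each component:
  P(Z=I)·f_I = 0.14 × 0.00155074 = 0.000217104
  P(Z=II)·f_II = 0.26 × 0.000541375 = 0.000140757
  P(Z=III)·f_III = 0.17 × 0.179242 = 0.0304711
  P(Z=IV)·f_IV = 0.43 × 0.293388 = 0.126157
Normaliser: 0.000217104 + 0.000140757 + 0.0304711 + 0.126157 = 0.156986
P(Setting IV | the observation) = 0.126157 / 0.156986 ≈ 0.804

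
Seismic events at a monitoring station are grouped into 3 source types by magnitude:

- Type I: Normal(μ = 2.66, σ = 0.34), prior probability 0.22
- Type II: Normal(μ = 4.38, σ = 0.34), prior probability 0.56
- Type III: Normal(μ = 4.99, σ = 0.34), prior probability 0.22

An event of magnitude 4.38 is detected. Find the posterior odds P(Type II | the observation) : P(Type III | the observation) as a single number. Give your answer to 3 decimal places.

The posterior odds equal the prior odds times the likelihood ratio: (w_i/w_j)·(f_i(x)/f_j(x)).
Evaluate each component's likelihood at the observed value:
  p_I = (1/(0.34·√(2π)))·exp(−(4.38−2.66)²/(2·0.34²)) = 1.173360·exp(-12.79585) = 3.25286e-06
  p_II = (1/(0.34·√(2π)))·exp(−(4.38−4.38)²/(2·0.34²)) = 1.173360·exp(-0.00000) = 1.17336
  p_III = (1/(0.34·√(2π)))·exp(−(4.38−4.99)²/(2·0.34²)) = 1.173360·exp(-1.60943) = 0.234674
Odds = (0.56/0.22) × (1.17336/0.234674) = 2.54545 × 4.99996 ≈ 12.727

12.727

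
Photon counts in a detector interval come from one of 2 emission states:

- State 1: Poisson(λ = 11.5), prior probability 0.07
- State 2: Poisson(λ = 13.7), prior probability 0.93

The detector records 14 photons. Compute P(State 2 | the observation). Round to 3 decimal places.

The responsibility of component k is P(Z=k) f_k(x) divided by Σ_j P(Z=j) f_j(x).
Component likelihoods at x = 14 photons:
  p_1 = e^(−11.5)·11.5^14/14! = 0.0822195
  p_2 = e^(−13.7)·13.7^14/14! = 0.105644
Unnormalised posteriors:
  P(Z=1)·p_1 = 0.07 × 0.0822195 = 0.00575537
  P(Z=2)·p_2 = 0.93 × 0.105644 = 0.098249
Sum: 0.00575537 + 0.098249 = 0.104004
P(State 2 | 14 photons) = 0.098249 / 0.104004 ≈ 0.945

0.945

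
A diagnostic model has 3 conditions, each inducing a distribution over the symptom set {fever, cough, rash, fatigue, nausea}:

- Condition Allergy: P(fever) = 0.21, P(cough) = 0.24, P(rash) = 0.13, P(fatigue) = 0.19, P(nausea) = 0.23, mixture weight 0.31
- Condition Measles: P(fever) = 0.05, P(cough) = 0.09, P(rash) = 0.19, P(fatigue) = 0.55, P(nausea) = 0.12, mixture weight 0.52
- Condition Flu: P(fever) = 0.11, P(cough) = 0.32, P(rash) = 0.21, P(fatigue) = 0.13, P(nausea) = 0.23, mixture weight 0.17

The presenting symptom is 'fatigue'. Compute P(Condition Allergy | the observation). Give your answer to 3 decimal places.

0.160

Apply Bayes' rule: the posterior for each component is proportional to its prior times its likelihood at x.
Categorical probabilities:
  p_Allergy = P(fatigue | comp) = 0.19
  p_Measles = P(fatigue | comp) = 0.55
  p_Flu = P(fatigue | comp) = 0.13
Multiply by the mixture weights:
  P(Z=Allergy)·p_Allergy = 0.31 × 0.19 = 0.0589
  P(Z=Measles)·p_Measles = 0.52 × 0.55 = 0.286
  P(Z=Flu)·p_Flu = 0.17 × 0.13 = 0.0221
Marginal: 0.0589 + 0.286 + 0.0221 = 0.367
Responsibility of Condition Allergy: 0.0589 / 0.367 ≈ 0.160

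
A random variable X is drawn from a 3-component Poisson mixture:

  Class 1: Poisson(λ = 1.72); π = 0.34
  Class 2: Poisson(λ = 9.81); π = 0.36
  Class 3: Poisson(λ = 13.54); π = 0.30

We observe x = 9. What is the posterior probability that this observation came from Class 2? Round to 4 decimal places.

P(component k | x) = P(Z=k)·f_k(x) / marginal(x), where marginal(x) = Σ_j P(Z=j)·f_j(x).
Evaluate each component's likelihood at the observed value:
  f_1 = e^(−1.72)·1.72^9/9! = 6.50139e-05
  f_2 = e^(−9.81)·9.81^9/9! = 0.1273
  f_3 = e^(−13.54)·13.54^9/9! = 0.055521
Unnormalised posteriors:
  P(Z=1)·f_1 = 0.34 × 6.50139e-05 = 2.21047e-05
  P(Z=2)·f_2 = 0.36 × 0.1273 = 0.0458281
  P(Z=3)·f_3 = 0.30 × 0.055521 = 0.0166563
Denominator: 2.21047e-05 + 0.0458281 + 0.0166563 = 0.0625065
Responsibility of Class 2: 0.0458281 / 0.0625065 ≈ 0.7332

0.7332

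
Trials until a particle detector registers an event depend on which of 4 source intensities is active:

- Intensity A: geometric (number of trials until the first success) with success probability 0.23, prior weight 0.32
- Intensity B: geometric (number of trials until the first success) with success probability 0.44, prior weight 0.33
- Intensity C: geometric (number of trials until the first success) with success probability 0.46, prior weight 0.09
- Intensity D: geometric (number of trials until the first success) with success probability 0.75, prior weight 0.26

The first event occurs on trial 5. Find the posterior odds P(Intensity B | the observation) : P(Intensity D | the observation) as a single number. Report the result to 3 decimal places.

18.747

The posterior odds equal the prior odds times the likelihood ratio: (w_i/w_j)·(f_i(x)/f_j(x)).
Evaluate each component's likelihood at the observed value:
  L_A = 0.080852
  L_B = 0.0432718
  L_C = 0.0391141
  L_D = 0.00292969
0.0142797 / 0.000761719 ≈ 18.747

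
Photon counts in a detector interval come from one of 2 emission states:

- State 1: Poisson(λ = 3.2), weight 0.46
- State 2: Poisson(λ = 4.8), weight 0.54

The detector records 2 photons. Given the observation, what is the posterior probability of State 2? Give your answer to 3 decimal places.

0.348

Posterior ∝ prior × likelihood, so P(k | x) ∝ π_k f_k(x); normalise over all components.
Poisson probabilities:
  L_1 = e^(−3.2)·3.2^2/2! = 0.208702
  L_2 = e^(−4.8)·4.8^2/2! = 0.0948067
Unnormalised posteriors:
  π_1·L_1 = 0.46 × 0.208702 = 0.0960031
  π_2·L_2 = 0.54 × 0.0948067 = 0.0511956
Normaliser: 0.0960031 + 0.0511956 = 0.147199
So the posterior for State 2 is 0.0511956 / 0.147199 ≈ 0.348.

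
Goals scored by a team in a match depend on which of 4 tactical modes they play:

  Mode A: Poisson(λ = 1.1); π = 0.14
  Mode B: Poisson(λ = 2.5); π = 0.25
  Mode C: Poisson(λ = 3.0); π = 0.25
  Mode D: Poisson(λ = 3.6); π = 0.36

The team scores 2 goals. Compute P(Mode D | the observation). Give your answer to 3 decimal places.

0.301

P(component k | x) = π_k·f_k(x) / marginal(x), where marginal(x) = Σ_j π_j·f_j(x).
Poisson probabilities:
  p_A = 0.201387
  p_B = 0.256516
  p_C = 0.224042
  p_D = 0.177058
Multiply by the mixture weights:
  π_A·p_A = 0.14 × 0.201387 = 0.0281942
  π_B·p_B = 0.25 × 0.256516 = 0.0641289
  π_C·p_C = 0.25 × 0.224042 = 0.0560105
  π_D·p_D = 0.36 × 0.177058 = 0.0637408
Marginal: 0.0281942 + 0.0641289 + 0.0560105 + 0.0637408 = 0.212074
P(Mode D | 2 goals) ≈ 0.301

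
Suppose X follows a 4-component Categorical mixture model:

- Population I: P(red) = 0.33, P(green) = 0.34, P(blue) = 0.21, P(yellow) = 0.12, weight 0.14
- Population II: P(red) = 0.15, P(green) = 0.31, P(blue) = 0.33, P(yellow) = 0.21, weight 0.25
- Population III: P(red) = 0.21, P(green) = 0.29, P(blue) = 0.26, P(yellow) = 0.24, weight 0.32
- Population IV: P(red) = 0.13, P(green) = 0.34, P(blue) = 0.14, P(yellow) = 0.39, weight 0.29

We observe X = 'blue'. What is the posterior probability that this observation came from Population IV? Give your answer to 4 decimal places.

Posterior ∝ prior × likelihood, so P(k | x) ∝ w_k f_k(x); normalise over all components.
Evaluate each component's likelihood at the observed value:
  L_I = P(blue | comp) = 0.21
  L_II = P(blue | comp) = 0.33
  L_III = P(blue | comp) = 0.26
  L_IV = P(blue | comp) = 0.14
Prior × likelihood for each component:
  w_I·L_I = 0.14 × 0.21 = 0.0294
  w_II·L_II = 0.25 × 0.33 = 0.0825
  w_III·L_III = 0.32 × 0.26 = 0.0832
  w_IV·L_IV = 0.29 × 0.14 = 0.0406
Marginal: 0.0294 + 0.0825 + 0.0832 + 0.0406 = 0.2357
So the posterior for Population IV is 0.0406 / 0.2357 ≈ 0.1723.

0.1723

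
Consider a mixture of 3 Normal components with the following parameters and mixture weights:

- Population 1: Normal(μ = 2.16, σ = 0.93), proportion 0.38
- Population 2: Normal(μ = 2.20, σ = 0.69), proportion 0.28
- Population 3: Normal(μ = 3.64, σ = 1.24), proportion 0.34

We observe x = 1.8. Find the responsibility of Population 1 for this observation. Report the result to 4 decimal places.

0.4661

Apply Bayes' rule: the posterior for each component is proportional to its prior times its likelihood at x.
Normal densities:
  f_1 = (1/(0.93·√(2π)))·exp(−(1.8−2.16)²/(2·0.93²)) = 0.428970·exp(-0.07492) = 0.398005
  f_2 = (1/(0.69·√(2π)))·exp(−(1.8−2.20)²/(2·0.69²)) = 0.578177·exp(-0.16803) = 0.488749
  f_3 = (1/(1.24·√(2π)))·exp(−(1.8−3.64)²/(2·1.24²)) = 0.321728·exp(-1.10094) = 0.106994
Unnormalised posteriors:
  π_1·f_1 = 0.38 × 0.398005 = 0.151242
  π_2·f_2 = 0.28 × 0.488749 = 0.13685
  π_3·f_3 = 0.34 × 0.106994 = 0.0363778
Normaliser: 0.151242 + 0.13685 + 0.0363778 = 0.324469
So the posterior for Population 1 is 0.151242 / 0.324469 ≈ 0.4661.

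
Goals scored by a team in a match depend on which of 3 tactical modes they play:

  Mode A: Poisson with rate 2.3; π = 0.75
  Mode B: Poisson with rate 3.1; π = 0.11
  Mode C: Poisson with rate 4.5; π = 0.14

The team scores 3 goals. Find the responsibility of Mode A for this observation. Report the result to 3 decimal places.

0.760

P(component k | x) = P(Z=k)·f_k(x) / marginal(x), where marginal(x) = Σ_j P(Z=j)·f_j(x).
Component likelihoods at x = 3 goals:
  f_A = e^(−2.3)·2.3^3/3! = 0.203308
  f_B = e^(−3.1)·3.1^3/3! = 0.223677
  f_C = e^(−4.5)·4.5^3/3! = 0.168718
Prior × likelihood for each component:
  P(Z=A)·f_A = 0.75 × 0.203308 = 0.152481
  P(Z=B)·f_B = 0.11 × 0.223677 = 0.0246044
  P(Z=C)·f_C = 0.14 × 0.168718 = 0.0236205
Denominator: 0.152481 + 0.0246044 + 0.0236205 = 0.200706
P(Mode A | data) = 0.152481 / 0.200706 ≈ 0.760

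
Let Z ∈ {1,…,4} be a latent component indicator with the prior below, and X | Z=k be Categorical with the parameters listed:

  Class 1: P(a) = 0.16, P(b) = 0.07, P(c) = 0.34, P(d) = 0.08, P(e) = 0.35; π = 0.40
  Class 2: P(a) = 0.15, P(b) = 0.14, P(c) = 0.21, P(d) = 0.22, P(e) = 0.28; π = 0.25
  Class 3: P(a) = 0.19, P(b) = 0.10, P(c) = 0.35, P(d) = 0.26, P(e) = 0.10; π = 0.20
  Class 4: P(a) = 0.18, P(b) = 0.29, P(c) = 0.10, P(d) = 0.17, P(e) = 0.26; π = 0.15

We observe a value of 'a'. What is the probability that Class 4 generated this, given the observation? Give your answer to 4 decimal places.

By Bayes' theorem, P(k | x) = P(Z=k) f_k(x) / Σ_j P(Z=j) f_j(x).
Categorical probabilities:
  L_1 = 0.16
  L_2 = 0.15
  L_3 = 0.19
  L_4 = 0.18
Multiply by the mixture weights:
  P(Z=1)·L_1 = 0.40 × 0.16 = 0.064
  P(Z=2)·L_2 = 0.25 × 0.15 = 0.0375
  P(Z=3)·L_3 = 0.20 × 0.19 = 0.038
  P(Z=4)·L_4 = 0.15 × 0.18 = 0.027
Normaliser: 0.064 + 0.0375 + 0.038 + 0.027 = 0.1665
So the posterior for Class 4 is 0.027 / 0.1665 ≈ 0.1622.

0.1622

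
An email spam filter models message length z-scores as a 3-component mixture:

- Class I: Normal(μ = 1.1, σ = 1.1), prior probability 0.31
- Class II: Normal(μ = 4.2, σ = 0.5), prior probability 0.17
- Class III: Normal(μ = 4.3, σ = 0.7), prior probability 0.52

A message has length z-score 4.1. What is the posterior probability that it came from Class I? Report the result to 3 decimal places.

0.006

Posterior ∝ prior × likelihood, so P(k | x) ∝ π_k f_k(x); normalise over all components.
Evaluate each component's likelihood at the observed value:
  f_I = (1/(1.1·√(2π)))·exp(−(4.1−1.1)²/(2·1.1²)) = 0.362675·exp(-3.71901) = 0.00879777
  f_II = (1/(0.5·√(2π)))·exp(−(4.1−4.2)²/(2·0.5²)) = 0.797885·exp(-0.02000) = 0.782085
  f_III = (1/(0.7·√(2π)))·exp(−(4.1−4.3)²/(2·0.7²)) = 0.569918·exp(-0.04082) = 0.547124
Unnormalised posteriors:
  π_I·f_I = 0.31 × 0.00879777 = 0.00272731
  π_II·f_II = 0.17 × 0.782085 = 0.132955
  π_III·f_III = 0.52 × 0.547124 = 0.284504
Marginal: 0.00272731 + 0.132955 + 0.284504 = 0.420186
So the posterior for Class I is 0.00272731 / 0.420186 ≈ 0.006.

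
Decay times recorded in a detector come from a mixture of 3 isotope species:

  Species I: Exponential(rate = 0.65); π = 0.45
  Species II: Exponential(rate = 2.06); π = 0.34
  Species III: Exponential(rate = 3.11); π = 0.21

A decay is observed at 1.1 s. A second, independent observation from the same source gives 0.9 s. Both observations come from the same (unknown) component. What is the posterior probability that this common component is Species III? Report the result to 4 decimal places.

0.0510

P(component k | x) = π_k·f_k(x) / marginal(x), where marginal(x) = Σ_j π_j·f_j(x).
Since both observations come from the same component, the likelihood for component k is f_k(x₁)·f_k(x₂).
  L_I = [0.65·e^(−0.65·1.1) = 0.65·e^(−0.7150) = 0.317975] × [0.362119] = 0.115145
  L_II = [2.06·e^(−2.06·1.1) = 2.06·e^(−2.2660) = 0.213676] × [0.322616] = 0.0689352
  L_III = [3.11·e^(−3.11·1.1) = 3.11·e^(−3.4210) = 0.101634] × [0.189309] = 0.0192402
Multiply by the mixture weights:
  π_I·L_I = 0.45 × 0.115145 = 0.0518151
  π_II·L_II = 0.34 × 0.0689352 = 0.023438
  π_III·L_III = 0.21 × 0.0192402 = 0.00404044
Normaliser: 0.0518151 + 0.023438 + 0.00404044 = 0.0792935
P(Species III | data) ≈ 0.0510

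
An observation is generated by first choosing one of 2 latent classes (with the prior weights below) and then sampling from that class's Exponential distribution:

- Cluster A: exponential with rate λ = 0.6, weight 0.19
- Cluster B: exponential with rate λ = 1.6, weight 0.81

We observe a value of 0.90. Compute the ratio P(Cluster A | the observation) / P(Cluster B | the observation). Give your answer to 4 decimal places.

0.2164

Posterior odds = (w_i f_i(x)) / (w_j f_j(x)); the normalising sum cancels.
Evaluate each component's likelihood at the observed value:
  p_A = 0.349649
  p_B = 0.379084
Odds = (0.19/0.81) × (0.349649/0.379084) = 0.234568 × 0.922351 ≈ 0.2164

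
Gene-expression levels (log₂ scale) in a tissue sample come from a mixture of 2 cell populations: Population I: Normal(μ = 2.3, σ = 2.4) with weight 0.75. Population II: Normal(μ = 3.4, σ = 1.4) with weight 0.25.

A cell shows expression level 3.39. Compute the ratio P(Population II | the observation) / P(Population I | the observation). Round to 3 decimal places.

0.633

Since P(k|x) ∝ P(Z=k) f_k(x), the posterior odds are P(Z=i) f_i(x) / (P(Z=j) f_j(x)).
Normal densities:
  p_I = 0.149937
  p_II = 0.284952
Posterior odds = (P(Z=II)·p_II) / (P(Z=I)·p_I) = (0.25·0.284952) / (0.75·0.149937) = 0.0712379 / 0.112453 ≈ 0.633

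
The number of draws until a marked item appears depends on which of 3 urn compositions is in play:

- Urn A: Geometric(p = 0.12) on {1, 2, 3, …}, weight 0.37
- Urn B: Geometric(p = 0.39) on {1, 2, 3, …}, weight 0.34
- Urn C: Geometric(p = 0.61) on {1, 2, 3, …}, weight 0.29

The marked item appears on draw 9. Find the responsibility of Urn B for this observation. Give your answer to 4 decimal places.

Apply Bayes' rule: the posterior for each component is proportional to its prior times its likelihood at x.
Component likelihoods at x = 9:
  L_A = 0.0431561
  L_B = 0.00747659
  L_C = 0.000326473
Multiply by the mixture weights:
  π_A·L_A = 0.37 × 0.0431561 = 0.0159678
  π_B·L_B = 0.34 × 0.00747659 = 0.00254204
  π_C·L_C = 0.29 × 0.000326473 = 9.4677e-05
Marginal: 0.0159678 + 0.00254204 + 9.4677e-05 = 0.0186045
Responsibility of Urn B: 0.00254204 / 0.0186045 ≈ 0.1366

0.1366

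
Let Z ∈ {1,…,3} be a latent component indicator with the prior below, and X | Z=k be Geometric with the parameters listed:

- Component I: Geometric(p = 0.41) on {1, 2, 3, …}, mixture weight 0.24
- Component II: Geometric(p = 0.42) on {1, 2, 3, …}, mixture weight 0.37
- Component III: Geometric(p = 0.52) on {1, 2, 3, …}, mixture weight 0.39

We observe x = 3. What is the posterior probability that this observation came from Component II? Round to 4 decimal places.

Posterior ∝ prior × likelihood, so P(k | x) ∝ P(Z=k) f_k(x); normalise over all components.
Component likelihoods at x = 3:
  L_I = 0.142721
  L_II = 0.141288
  L_III = 0.119808
Weight by the priors:
  P(Z=I)·L_I = 0.24 × 0.142721 = 0.034253
  P(Z=II)·L_II = 0.37 × 0.141288 = 0.0522766
  P(Z=III)·L_III = 0.39 × 0.119808 = 0.0467251
Denominator: 0.034253 + 0.0522766 + 0.0467251 = 0.133255
P(Component II | data) ≈ 0.3923

0.3923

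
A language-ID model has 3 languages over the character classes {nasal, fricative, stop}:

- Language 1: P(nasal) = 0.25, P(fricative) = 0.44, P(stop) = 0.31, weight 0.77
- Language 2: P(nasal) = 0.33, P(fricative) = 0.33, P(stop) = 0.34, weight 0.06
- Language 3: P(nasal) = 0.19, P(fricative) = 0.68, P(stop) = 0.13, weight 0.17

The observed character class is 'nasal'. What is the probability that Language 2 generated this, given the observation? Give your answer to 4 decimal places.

0.0809

The responsibility of component k is π_k f_k(x) divided by Σ_j π_j f_j(x).
Categorical probabilities:
  L_1 = 0.25
  L_2 = 0.33
  L_3 = 0.19
Prior × likelihood for each component:
  π_1·L_1 = 0.77 × 0.25 = 0.1925
  π_2·L_2 = 0.06 × 0.33 = 0.0198
  π_3·L_3 = 0.17 × 0.19 = 0.0323
Marginal: 0.1925 + 0.0198 + 0.0323 = 0.2446
P(Language 2 | data) ≈ 0.0809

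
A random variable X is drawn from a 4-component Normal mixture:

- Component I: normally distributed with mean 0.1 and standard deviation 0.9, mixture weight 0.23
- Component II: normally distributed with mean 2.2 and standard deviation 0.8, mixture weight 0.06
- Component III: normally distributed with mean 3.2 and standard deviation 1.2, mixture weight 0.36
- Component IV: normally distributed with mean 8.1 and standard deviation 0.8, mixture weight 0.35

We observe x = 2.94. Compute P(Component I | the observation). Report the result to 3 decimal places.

0.005

The responsibility of component k is π_k f_k(x) divided by Σ_j π_j f_j(x).
Component likelihoods at x = 2.94:
  L_I = 0.00305082
  L_II = 0.325105
  L_III = 0.324739
  L_IV = 4.61267e-10
Unnormalised posteriors:
  π_I·L_I = 0.23 × 0.00305082 = 0.00070169
  π_II·L_II = 0.06 × 0.325105 = 0.0195063
  π_III·L_III = 0.36 × 0.324739 = 0.116906
  π_IV·L_IV = 0.35 × 4.61267e-10 = 1.61443e-10
Denominator: 0.00070169 + 0.0195063 + 0.116906 + 1.61443e-10 = 0.137114
P(Component I | data) ≈ 0.005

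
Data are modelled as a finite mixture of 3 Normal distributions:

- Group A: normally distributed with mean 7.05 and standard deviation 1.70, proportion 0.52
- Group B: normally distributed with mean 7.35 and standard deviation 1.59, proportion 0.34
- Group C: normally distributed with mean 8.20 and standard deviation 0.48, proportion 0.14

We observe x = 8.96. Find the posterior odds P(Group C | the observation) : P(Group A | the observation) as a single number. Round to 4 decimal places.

0.5118

Posterior odds = (π_i f_i(x)) / (π_j f_j(x)); the normalising sum cancels.
Component likelihoods at x = 8.96:
  L_A = (1/(1.70·√(2π)))·exp(−(8.96−7.05)²/(2·1.70²)) = 0.234672·exp(-0.63116) = 0.12484
  L_B = (1/(1.59·√(2π)))·exp(−(8.96−7.35)²/(2·1.59²)) = 0.250907·exp(-0.51266) = 0.150269
  L_C = (1/(0.48·√(2π)))·exp(−(8.96−8.20)²/(2·0.48²)) = 0.831130·exp(-1.25347) = 0.237297
Posterior odds = (π_C·L_C) / (π_A·L_A) = (0.14·0.237297) / (0.52·0.12484) = 0.0332216 / 0.0649166 ≈ 0.5118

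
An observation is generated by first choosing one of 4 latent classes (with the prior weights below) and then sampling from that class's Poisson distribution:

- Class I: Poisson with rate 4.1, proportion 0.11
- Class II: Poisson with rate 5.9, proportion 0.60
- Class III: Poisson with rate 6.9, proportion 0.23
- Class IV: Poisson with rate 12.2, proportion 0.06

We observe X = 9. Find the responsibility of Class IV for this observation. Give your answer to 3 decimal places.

0.073

By Bayes' theorem, P(k | x) = P(Z=k) f_k(x) / Σ_j P(Z=j) f_j(x).
Component likelihoods at x = 9:
  f_I = e^(−4.1)·4.1^9/9! = 0.0149515
  f_II = e^(−5.9)·5.9^9/9! = 0.0653985
  f_III = e^(−6.9)·6.9^9/9! = 0.0984571
  f_IV = e^(−12.2)·12.2^9/9! = 0.0830009
Multiply by the mixture weights:
  P(Z=I)·f_I = 0.11 × 0.0149515 = 0.00164466
  P(Z=II)·f_II = 0.60 × 0.0653985 = 0.0392391
  P(Z=III)·f_III = 0.23 × 0.0984571 = 0.0226451
  P(Z=IV)·f_IV = 0.06 × 0.0830009 = 0.00498005
Sum: 0.00164466 + 0.0392391 + 0.0226451 + 0.00498005 = 0.0685089
So the posterior for Class IV is 0.00498005 / 0.0685089 ≈ 0.073.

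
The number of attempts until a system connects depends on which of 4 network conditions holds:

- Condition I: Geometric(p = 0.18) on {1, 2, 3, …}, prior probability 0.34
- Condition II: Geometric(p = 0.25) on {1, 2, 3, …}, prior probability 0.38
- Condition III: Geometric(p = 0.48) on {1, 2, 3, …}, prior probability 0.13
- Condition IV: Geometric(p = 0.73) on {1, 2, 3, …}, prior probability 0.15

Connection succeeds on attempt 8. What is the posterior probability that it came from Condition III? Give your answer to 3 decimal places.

Posterior ∝ prior × likelihood, so P(k | x) ∝ π_k f_k(x); normalise over all components.
Component likelihoods at x = 8:
  L_I = 0.0448714
  L_II = 0.033371
  L_III = 0.00493474
  L_IV = 7.63606e-05
Multiply by the mixture weights:
  π_I·L_I = 0.34 × 0.0448714 = 0.0152563
  π_II·L_II = 0.38 × 0.033371 = 0.012681
  π_III·L_III = 0.13 × 0.00493474 = 0.000641517
  π_IV·L_IV = 0.15 × 7.63606e-05 = 1.14541e-05
Sum: 0.0152563 + 0.012681 + 0.000641517 + 1.14541e-05 = 0.0285902
P(Condition III | x) ≈ 0.022

0.022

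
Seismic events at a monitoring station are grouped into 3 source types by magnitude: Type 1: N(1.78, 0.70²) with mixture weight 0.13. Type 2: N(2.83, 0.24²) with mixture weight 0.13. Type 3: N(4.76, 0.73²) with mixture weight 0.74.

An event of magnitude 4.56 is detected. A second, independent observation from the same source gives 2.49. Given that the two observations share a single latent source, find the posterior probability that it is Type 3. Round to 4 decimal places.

P(component k | x) = π_k·f_k(x) / marginal(x), where marginal(x) = Σ_j π_j·f_j(x).
Since both observations come from the same component, the likelihood for component k is f_k(x₁)·f_k(x₂).
  L_1 = [(1/(0.70·√(2π)))·exp(−(4.56−1.78)²/(2·0.70²)) = 0.569918·exp(-7.88612) = 0.000214246] × [0.340735] = 7.3001e-05
  L_2 = [(1/(0.24·√(2π)))·exp(−(4.56−2.83)²/(2·0.24²)) = 1.662260·exp(-25.98003) = 8.66389e-12] × [0.609391] = 5.2797e-12
  L_3 = [(1/(0.73·√(2π)))·exp(−(4.56−4.76)²/(2·0.73²)) = 0.546496·exp(-0.03753) = 0.526366] × [0.00434383] = 0.00228644
Prior × likelihood for each component:
  π_1·L_1 = 0.13 × 7.3001e-05 = 9.49013e-06
  π_2·L_2 = 0.13 × 5.2797e-12 = 6.86361e-13
  π_3·L_3 = 0.74 × 0.00228644 = 0.00169197
Normaliser: 9.49013e-06 + 6.86361e-13 + 0.00169197 = 0.00170146
So the posterior for Type 3 is 0.00169197 / 0.00170146 ≈ 0.9944.

0.9944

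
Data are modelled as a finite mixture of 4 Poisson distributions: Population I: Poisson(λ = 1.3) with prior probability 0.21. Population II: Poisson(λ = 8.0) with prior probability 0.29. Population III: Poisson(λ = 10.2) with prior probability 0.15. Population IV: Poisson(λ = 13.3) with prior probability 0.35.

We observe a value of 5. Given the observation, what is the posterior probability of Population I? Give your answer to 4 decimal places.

The responsibility of component k is π_k f_k(x) divided by Σ_j π_j f_j(x).
Component likelihoods at x = 5:
  L_I = e^(−1.3)·1.3^5/5! = 0.00843243
  L_II = e^(−8.0)·8.0^5/5! = 0.0916037
  L_III = e^(−10.2)·10.2^5/5! = 0.0341992
  L_IV = e^(−13.3)·13.3^5/5! = 0.00580711
Unnormalised posteriors:
  π_I·L_I = 0.21 × 0.00843243 = 0.00177081
  π_II·L_II = 0.29 × 0.0916037 = 0.0265651
  π_III·L_III = 0.15 × 0.0341992 = 0.00512988
  π_IV·L_IV = 0.35 × 0.00580711 = 0.00203249
Normaliser: 0.00177081 + 0.0265651 + 0.00512988 + 0.00203249 = 0.0354982
P(Population I | 5) = 0.00177081 / 0.0354982 ≈ 0.0499

0.0499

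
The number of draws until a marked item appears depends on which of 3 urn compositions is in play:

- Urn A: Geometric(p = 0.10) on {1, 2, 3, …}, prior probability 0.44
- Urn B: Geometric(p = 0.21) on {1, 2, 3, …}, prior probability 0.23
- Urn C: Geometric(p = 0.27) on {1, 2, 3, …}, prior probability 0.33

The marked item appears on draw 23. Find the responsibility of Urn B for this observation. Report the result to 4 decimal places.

0.0576

By Bayes' theorem, P(k | x) = w_k f_k(x) / Σ_j w_j f_j(x).
Evaluate each component's likelihood at the observed value:
  L_A = 0.00984771
  L_B = 0.00117494
  L_C = 0.000265746
Weight by the priors:
  w_A·L_A = 0.44 × 0.00984771 = 0.00433299
  w_B·L_B = 0.23 × 0.00117494 = 0.000270236
  w_C·L_C = 0.33 × 0.000265746 = 8.76962e-05
Denominator: 0.00433299 + 0.000270236 + 8.76962e-05 = 0.00469092
P(Urn B | 23) = 0.000270236 / 0.00469092 ≈ 0.0576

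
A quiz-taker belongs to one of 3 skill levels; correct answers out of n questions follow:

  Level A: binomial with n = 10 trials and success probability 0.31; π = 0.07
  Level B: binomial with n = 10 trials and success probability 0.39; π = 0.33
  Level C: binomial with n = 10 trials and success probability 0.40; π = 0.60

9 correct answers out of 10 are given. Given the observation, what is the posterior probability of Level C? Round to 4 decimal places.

0.6855

P(component k | x) = w_k·f_k(x) / marginal(x), where marginal(x) = Σ_j w_j·f_j(x).
Evaluate each component's likelihood at the observed value:
  f_A = C(10,9)·0.31^9·0.69^1 = 10·2.64396e-05·0.69 = 0.000182433
  f_B = C(10,9)·0.39^9·0.61^1 = 10·0.000208728·0.61 = 0.00127324
  f_C = C(10,9)·0.40^9·0.60^1 = 10·0.000262144·0.6 = 0.00157286
Unnormalised posteriors:
  w_A·f_A = 0.07 × 0.000182433 = 1.27703e-05
  w_B·f_B = 0.33 × 0.00127324 = 0.00042017
  w_C·f_C = 0.60 × 0.00157286 = 0.000943718
Marginal: 1.27703e-05 + 0.00042017 + 0.000943718 = 0.00137666
P(Level C | x) ≈ 0.6855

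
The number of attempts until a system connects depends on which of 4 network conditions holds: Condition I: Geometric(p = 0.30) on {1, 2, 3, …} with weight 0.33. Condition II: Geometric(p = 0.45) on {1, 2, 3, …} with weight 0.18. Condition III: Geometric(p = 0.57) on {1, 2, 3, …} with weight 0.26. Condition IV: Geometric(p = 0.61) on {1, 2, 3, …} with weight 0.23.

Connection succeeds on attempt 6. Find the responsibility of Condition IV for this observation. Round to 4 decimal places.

P(component k | x) = π_k·f_k(x) / marginal(x), where marginal(x) = Σ_j π_j·f_j(x).
Component likelihoods at x = 6:
  p_I = 0.050421
  p_II = 0.0226478
  p_III = 0.00837948
  p_IV = 0.00550368
Unnormalised posteriors:
  π_I·p_I = 0.33 × 0.050421 = 0.0166389
  π_II·p_II = 0.18 × 0.0226478 = 0.0040766
  π_III·p_III = 0.26 × 0.00837948 = 0.00217867
  π_IV·p_IV = 0.23 × 0.00550368 = 0.00126585
Sum: 0.0166389 + 0.0040766 + 0.00217867 + 0.00126585 = 0.02416
So the posterior for Condition IV is 0.00126585 / 0.02416 ≈ 0.0524.

0.0524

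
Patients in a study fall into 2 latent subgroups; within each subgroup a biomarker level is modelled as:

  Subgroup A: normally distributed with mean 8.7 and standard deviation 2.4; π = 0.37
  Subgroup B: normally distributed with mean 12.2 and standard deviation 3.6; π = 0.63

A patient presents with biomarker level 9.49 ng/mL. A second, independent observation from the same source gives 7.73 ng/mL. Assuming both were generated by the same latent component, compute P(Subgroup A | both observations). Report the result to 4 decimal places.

Apply Bayes' rule: the posterior for each component is proportional to its prior times its likelihood at x.
Since both observations come from the same component, the likelihood for component k is f_k(x₁)·f_k(x₂).
  L_A = [0.15746] × [0.153189] = 0.0241212
  L_B = [0.0834749] × [0.0512653] = 0.00427937
Weight by the priors:
  π_A·L_A = 0.37 × 0.0241212 = 0.00892483
  π_B·L_B = 0.63 × 0.00427937 = 0.002696
Marginal: 0.00892483 + 0.002696 = 0.0116208
P(Subgroup A | data) = 0.00892483 / 0.0116208 ≈ 0.7680

0.7680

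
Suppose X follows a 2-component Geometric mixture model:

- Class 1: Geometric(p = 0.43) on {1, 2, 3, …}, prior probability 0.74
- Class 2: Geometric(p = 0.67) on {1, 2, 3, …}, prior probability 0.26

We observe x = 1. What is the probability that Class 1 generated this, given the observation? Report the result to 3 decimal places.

0.646

By Bayes' theorem, P(k | x) = π_k f_k(x) / Σ_j π_j f_j(x).
Geometric probabilities:
  p_1 = 0.43·(1−0.43)^0 = 0.43·1 = 0.43
  p_2 = 0.67·(1−0.67)^0 = 0.67·1 = 0.67
Unnormalised posteriors:
  π_1·p_1 = 0.74 × 0.43 = 0.3182
  π_2·p_2 = 0.26 × 0.67 = 0.1742
Denominator: 0.3182 + 0.1742 = 0.4924
So the posterior for Class 1 is 0.3182 / 0.4924 ≈ 0.646.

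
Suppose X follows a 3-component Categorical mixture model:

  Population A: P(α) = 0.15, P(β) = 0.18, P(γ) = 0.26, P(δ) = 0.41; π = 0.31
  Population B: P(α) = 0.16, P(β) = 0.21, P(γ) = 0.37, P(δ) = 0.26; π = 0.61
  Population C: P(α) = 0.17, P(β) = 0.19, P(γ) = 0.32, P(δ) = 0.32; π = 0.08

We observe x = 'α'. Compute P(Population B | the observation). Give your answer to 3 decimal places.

Apply Bayes' rule: the posterior for each component is proportional to its prior times its likelihood at x.
Categorical probabilities:
  f_A = P(α | comp) = 0.15
  f_B = P(α | comp) = 0.16
  f_C = P(α | comp) = 0.17
Unnormalised posteriors:
  P(Z=A)·f_A = 0.31 × 0.15 = 0.0465
  P(Z=B)·f_B = 0.61 × 0.16 = 0.0976
  P(Z=C)·f_C = 0.08 × 0.17 = 0.0136
Sum: 0.0465 + 0.0976 + 0.0136 = 0.1577
P(Population B | data) ≈ 0.619

0.619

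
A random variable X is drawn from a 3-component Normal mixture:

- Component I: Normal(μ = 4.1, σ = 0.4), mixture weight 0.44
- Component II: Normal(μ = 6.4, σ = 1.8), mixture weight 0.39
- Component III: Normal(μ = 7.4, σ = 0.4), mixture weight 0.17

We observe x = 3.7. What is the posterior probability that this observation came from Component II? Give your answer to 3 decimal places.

0.095

Posterior ∝ prior × likelihood, so P(k | x) ∝ w_k f_k(x); normalise over all components.
Component likelihoods at x = 3.7:
  p_I = 0.604927
  p_II = 0.0719542
  p_III = 2.62536e-19
Multiply by the mixture weights:
  w_I·p_I = 0.44 × 0.604927 = 0.266168
  w_II·p_II = 0.39 × 0.0719542 = 0.0280621
  w_III·p_III = 0.17 × 2.62536e-19 = 4.46312e-20
Normaliser: 0.266168 + 0.0280621 + 4.46312e-20 = 0.29423
Responsibility of Component II: 0.0280621 / 0.29423 ≈ 0.095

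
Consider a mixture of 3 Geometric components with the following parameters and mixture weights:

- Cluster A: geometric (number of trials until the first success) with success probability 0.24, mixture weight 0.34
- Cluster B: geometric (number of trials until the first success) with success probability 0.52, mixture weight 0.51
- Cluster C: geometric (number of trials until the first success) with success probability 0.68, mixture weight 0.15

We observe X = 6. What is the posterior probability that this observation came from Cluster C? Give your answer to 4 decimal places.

Posterior ∝ prior × likelihood, so P(k | x) ∝ π_k f_k(x); normalise over all components.
Geometric probabilities:
  L_A = 0.24·(1−0.24)^5 = 0.24·0.253553 = 0.0608526
  L_B = 0.52·(1−0.52)^5 = 0.52·0.0254804 = 0.0132498
  L_C = 0.68·(1−0.68)^5 = 0.68·0.00335544 = 0.0022817
Multiply by the mixture weights:
  π_A·L_A = 0.34 × 0.0608526 = 0.0206899
  π_B·L_B = 0.51 × 0.0132498 = 0.0067574
  π_C·L_C = 0.15 × 0.0022817 = 0.000342255
Sum: 0.0206899 + 0.0067574 + 0.000342255 = 0.0277895
P(Cluster C | data) = 0.000342255 / 0.0277895 ≈ 0.0123

0.0123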